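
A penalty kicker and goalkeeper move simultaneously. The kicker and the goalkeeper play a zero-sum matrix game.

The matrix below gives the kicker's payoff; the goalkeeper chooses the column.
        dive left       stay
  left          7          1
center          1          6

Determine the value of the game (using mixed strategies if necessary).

41/11

Row minima are 1 and 1, so the kicker's maximin is 1; column maxima are 7 and 6, so the goalkeeper's minimax is 6. These differ, so the equilibrium is in mixed strategies.
Let the kicker play left with probability p. The goalkeeper is indifferent when 7p + (1−p) = p + 6(1−p), giving p = 5/11.
Let the goalkeeper play dive left with probability q. The kicker is indifferent when 7q + (1−q) = q + 6(1−q), giving q = 5/11.
The value is 7·(5/11) + (1)·(6/11) = 41/11.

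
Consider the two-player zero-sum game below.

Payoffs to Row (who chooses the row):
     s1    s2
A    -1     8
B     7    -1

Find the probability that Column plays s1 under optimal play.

Row minima are -1 and -1, so Row's maximin is -1; column maxima are 7 and 8, so Column's minimax is 7. These differ, so the equilibrium is in mixed strategies.
Let Column play s1 with probability q. Row is indifferent when −q + 8(1−q) = 7q − (1−q), giving q = 9/17.

9/17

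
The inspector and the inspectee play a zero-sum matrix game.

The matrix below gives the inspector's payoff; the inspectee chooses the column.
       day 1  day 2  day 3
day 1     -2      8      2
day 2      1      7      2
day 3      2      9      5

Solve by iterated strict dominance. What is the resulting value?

Column day 2 is strictly dominated by day 1 for the inspectee (-2<8, 1<7, 2<9); eliminate day 2.
Row day 1 is strictly dominated by row day 3 (2>-2, 5>2); eliminate day 1.
Column day 3 is strictly dominated by day 1 for the inspectee (1<2, 2<5); eliminate day 3.
Row day 2 is strictly dominated by row day 3 (2>1); eliminate day 2.
Only (day 3, day 1) remains, with payoff 2.

2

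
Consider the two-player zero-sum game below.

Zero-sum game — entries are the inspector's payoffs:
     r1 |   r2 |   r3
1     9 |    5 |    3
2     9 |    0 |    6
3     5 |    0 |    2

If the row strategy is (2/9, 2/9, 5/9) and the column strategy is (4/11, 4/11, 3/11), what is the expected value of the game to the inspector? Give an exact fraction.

368/99

Against (4/11, 4/11, 3/11), each row's expected payoff is 1: 65/11; 2: 54/11; 3: 26/11.
Taking the (2/9, 2/9, 5/9)-weighted average: (2/9)·(65/11) + (2/9)·(54/11) + (5/9)·(26/11) = 368/99.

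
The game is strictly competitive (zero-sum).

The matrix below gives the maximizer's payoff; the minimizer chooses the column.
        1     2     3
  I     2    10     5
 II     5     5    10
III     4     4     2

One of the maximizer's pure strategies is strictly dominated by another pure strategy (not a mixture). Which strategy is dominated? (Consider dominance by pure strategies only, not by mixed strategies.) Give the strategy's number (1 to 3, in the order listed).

Compare III with II: 5 > 4, 5 > 4, 10 > 2.
So II strictly dominates III for the maximizer; III is strictly dominated.

3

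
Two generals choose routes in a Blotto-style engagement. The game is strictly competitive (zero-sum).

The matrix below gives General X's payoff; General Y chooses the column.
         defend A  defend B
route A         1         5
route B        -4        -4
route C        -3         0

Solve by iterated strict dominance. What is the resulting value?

1

Row route B is strictly dominated by row route A (1>-4, 5>-4); eliminate route B.
Column defend B is strictly dominated by defend A for General Y (1<5, -3<0); eliminate defend B.
Row route C is strictly dominated by row route A (1>-3); eliminate route C.
Only (route A, defend A) remains, with payoff 1.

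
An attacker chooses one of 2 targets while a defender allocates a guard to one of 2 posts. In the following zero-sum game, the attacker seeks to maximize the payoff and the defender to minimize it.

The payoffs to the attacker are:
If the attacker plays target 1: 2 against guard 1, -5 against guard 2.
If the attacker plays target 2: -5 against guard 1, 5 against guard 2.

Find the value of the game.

Row minima are -5 and -5, so the attacker's maximin is -5; column maxima are 2 and 5, so the defender's minimax is 2. These differ, so the equilibrium is in mixed strategies.
Let the attacker play target 1 with probability p. The defender is indifferent when 2p − 5(1−p) = −5p + 5(1−p), giving p = 10/17.
Let the defender play guard 1 with probability q. The attacker is indifferent when 2q − 5(1−q) = −5q + 5(1−q), giving q = 10/17.
The value is 2·(10/17) + (-5)·(7/17) = -15/17.

-15/17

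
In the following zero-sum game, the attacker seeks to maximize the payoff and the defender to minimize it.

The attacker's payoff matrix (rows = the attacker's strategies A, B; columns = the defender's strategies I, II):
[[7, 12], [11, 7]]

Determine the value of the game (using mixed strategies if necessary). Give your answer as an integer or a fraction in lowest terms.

Row minima are 7 and 7, so the attacker's maximin is 7; column maxima are 11 and 12, so the defender's minimax is 11. These differ, so the equilibrium is in mixed strategies.
Let the attacker play A with probability p. The defender is indifferent when 7p + 11(1−p) = 12p + 7(1−p), giving p = 4/9.
Let the defender play I with probability q. The attacker is indifferent when 7q + 12(1−q) = 11q + 7(1−q), giving q = 5/9.
The value is 7·(5/9) + (12)·(4/9) = 83/9.

83/9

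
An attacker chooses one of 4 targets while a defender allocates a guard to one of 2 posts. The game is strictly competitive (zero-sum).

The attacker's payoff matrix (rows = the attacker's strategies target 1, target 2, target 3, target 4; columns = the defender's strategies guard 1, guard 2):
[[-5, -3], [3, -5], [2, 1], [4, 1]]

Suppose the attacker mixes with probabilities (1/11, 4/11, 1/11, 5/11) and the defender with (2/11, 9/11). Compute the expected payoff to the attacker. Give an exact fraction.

-95/121

Against (2/11, 9/11), each row's expected payoff is target 1: -37/11; target 2: -39/11; target 3: 13/11; target 4: 17/11.
Taking the (1/11, 4/11, 1/11, 5/11)-weighted average: (1/11)·(-37/11) + (4/11)·(-39/11) + (1/11)·(13/11) + (5/11)·(17/11) = -95/121.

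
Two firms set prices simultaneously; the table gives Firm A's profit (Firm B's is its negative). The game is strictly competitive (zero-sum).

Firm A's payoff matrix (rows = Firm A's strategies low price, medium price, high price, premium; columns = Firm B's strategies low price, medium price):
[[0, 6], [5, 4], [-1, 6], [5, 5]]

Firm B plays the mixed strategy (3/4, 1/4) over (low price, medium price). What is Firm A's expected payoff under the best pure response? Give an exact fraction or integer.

low price: (0)·(3/4) + (6)·(1/4) = 3/2.
medium price: (5)·(3/4) + (4)·(1/4) = 19/4.
high price: (-1)·(3/4) + (6)·(1/4) = 3/4.
premium: (5)·(3/4) + (5)·(1/4) = 5.
The best pure response is premium with expected payoff 5.

5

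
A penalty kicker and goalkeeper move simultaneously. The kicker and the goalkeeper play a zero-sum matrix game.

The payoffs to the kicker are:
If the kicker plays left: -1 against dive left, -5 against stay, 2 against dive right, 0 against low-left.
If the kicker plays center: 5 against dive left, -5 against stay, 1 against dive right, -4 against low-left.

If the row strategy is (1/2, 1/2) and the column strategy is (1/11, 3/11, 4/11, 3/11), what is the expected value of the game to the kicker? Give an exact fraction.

-13/11

Against (1/11, 3/11, 4/11, 3/11), each row's expected payoff is left: -8/11; center: -18/11.
Taking the (1/2, 1/2)-weighted average: (1/2)·(-8/11) + (1/2)·(-18/11) = -13/11.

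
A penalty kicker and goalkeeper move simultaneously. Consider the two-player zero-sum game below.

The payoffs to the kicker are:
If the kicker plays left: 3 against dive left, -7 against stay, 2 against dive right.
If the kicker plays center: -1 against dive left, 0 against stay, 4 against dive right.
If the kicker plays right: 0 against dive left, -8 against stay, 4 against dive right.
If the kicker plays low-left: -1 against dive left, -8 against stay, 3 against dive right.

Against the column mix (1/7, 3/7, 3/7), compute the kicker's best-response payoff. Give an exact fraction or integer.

11/7

left: (3)·(1/7) + (-7)·(3/7) + (2)·(3/7) = -12/7.
center: (-1)·(1/7) + (0)·(3/7) + (4)·(3/7) = 11/7.
right: (0)·(1/7) + (-8)·(3/7) + (4)·(3/7) = -12/7.
low-left: (-1)·(1/7) + (-8)·(3/7) + (3)·(3/7) = -16/7.
The best pure response is center with expected payoff 11/7.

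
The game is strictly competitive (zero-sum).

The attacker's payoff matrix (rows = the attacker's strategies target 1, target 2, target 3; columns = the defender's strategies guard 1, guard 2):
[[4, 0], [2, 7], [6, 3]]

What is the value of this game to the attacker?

Row target 1 is strictly dominated by row target 3, so the attacker never plays it.
The remaining 2×2 game on (target 2, target 3) × (guard 1, guard 2) has no saddle point. Let the attacker play target 2 with probability p; indifference gives 2p + 6(1−p) = 7p + 3(1−p), so p = 3/8.
Similarly the defender's optimal q on guard 1 is 1/2, and the value is 2·(1/2) + (7)·(1/2) = 9/2.

9/2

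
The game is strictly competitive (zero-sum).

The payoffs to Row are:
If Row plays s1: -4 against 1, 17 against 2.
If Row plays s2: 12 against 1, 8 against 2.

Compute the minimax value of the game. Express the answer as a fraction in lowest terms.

Row minima are -4 and 8, so Row's maximin is 8; column maxima are 12 and 17, so Column's minimax is 12. These differ, so the equilibrium is in mixed strategies.
Let Row play s1 with probability p. Column is indifferent when −4p + 12(1−p) = 17p + 8(1−p), giving p = 4/25.
Let Column play 1 with probability q. Row is indifferent when −4q + 17(1−q) = 12q + 8(1−q), giving q = 9/25.
The value is -4·(9/25) + (17)·(16/25) = 236/25.

236/25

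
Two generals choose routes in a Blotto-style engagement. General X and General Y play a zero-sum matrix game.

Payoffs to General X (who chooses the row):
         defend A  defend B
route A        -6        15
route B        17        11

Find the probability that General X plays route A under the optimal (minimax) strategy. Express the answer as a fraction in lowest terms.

Row minima are -6 and 11, so General X's maximin is 11; column maxima are 17 and 15, so General Y's minimax is 15. These differ, so the equilibrium is in mixed strategies.
Let General X play route A with probability p. General Y is indifferent when −6p + 17(1−p) = 15p + 11(1−p), giving p = 2/9.

2/9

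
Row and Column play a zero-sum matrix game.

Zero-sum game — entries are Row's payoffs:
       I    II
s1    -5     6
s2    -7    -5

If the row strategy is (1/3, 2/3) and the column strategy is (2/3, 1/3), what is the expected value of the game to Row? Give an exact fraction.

Against (2/3, 1/3), each row's expected payoff is s1: -4/3; s2: -19/3.
Taking the (1/3, 2/3)-weighted average: (1/3)·(-4/3) + (2/3)·(-19/3) = -14/3.

-14/3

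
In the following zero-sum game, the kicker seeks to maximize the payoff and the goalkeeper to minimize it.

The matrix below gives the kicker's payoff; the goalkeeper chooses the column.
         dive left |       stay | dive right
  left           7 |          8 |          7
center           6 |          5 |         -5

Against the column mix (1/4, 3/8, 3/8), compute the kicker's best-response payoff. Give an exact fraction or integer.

left: (7)·(1/4) + (8)·(3/8) + (7)·(3/8) = 59/8.
center: (6)·(1/4) + (5)·(3/8) + (-5)·(3/8) = 3/2.
The best pure response is left with expected payoff 59/8.

59/8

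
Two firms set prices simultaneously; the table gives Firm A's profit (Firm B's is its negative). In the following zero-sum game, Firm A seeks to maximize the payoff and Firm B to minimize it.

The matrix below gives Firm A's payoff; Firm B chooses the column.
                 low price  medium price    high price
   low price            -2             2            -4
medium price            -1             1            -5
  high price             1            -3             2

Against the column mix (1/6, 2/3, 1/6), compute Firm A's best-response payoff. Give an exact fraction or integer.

low price: (-2)·(1/6) + (2)·(2/3) + (-4)·(1/6) = 1/3.
medium price: (-1)·(1/6) + (1)·(2/3) + (-5)·(1/6) = -1/3.
high price: (1)·(1/6) + (-3)·(2/3) + (2)·(1/6) = -3/2.
The best pure response is low price with expected payoff 1/3.

1/3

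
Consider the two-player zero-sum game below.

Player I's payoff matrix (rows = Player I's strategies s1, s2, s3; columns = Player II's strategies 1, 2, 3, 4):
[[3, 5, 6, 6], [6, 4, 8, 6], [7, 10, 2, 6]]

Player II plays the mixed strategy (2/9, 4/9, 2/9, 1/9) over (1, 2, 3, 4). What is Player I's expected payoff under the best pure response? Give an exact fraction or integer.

s1: (3)·(2/9) + (5)·(4/9) + (6)·(2/9) + (6)·(1/9) = 44/9.
s2: (6)·(2/9) + (4)·(4/9) + (8)·(2/9) + (6)·(1/9) = 50/9.
s3: (7)·(2/9) + (10)·(4/9) + (2)·(2/9) + (6)·(1/9) = 64/9.
The best pure response is s3 with expected payoff 64/9.

64/9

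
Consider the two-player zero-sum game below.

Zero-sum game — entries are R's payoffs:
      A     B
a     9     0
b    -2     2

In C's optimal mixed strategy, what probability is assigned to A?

2/13

Row minima are 0 and -2, so R's maximin is 0; column maxima are 9 and 2, so C's minimax is 2. These differ, so the equilibrium is in mixed strategies.
Let C play A with probability q. R is indifferent when 9q = −2q + 2(1−q), giving q = 2/13.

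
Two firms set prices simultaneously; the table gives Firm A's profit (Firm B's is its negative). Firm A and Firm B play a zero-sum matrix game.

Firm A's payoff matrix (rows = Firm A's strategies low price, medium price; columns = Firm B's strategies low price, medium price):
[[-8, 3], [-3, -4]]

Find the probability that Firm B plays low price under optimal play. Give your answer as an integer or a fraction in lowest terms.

Row minima are -8 and -4, so Firm A's maximin is -4; column maxima are -3 and 3, so Firm B's minimax is -3. These differ, so the equilibrium is in mixed strategies.
Let Firm B play low price with probability q. Firm A is indifferent when −8q + 3(1−q) = −3q − 4(1−q), giving q = 7/12.

7/12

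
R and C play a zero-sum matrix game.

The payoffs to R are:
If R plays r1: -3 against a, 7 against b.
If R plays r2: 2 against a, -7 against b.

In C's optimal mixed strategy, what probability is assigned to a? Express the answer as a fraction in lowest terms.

Row minima are -3 and -7, so R's maximin is -3; column maxima are 2 and 7, so C's minimax is 2. These differ, so the equilibrium is in mixed strategies.
Let C play a with probability q. R is indifferent when −3q + 7(1−q) = 2q − 7(1−q), giving q = 14/19.

14/19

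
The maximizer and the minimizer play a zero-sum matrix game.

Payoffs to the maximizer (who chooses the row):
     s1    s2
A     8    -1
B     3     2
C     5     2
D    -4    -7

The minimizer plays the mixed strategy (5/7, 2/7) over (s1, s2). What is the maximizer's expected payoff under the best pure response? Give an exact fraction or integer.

38/7

A: (8)·(5/7) + (-1)·(2/7) = 38/7.
B: (3)·(5/7) + (2)·(2/7) = 19/7.
C: (5)·(5/7) + (2)·(2/7) = 29/7.
D: (-4)·(5/7) + (-7)·(2/7) = -34/7.
The best pure response is A with expected payoff 38/7.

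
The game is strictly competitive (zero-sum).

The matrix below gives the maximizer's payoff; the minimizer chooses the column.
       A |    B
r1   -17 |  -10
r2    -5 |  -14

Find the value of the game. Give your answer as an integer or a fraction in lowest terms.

-47/4

Row minima are -17 and -14, so the maximizer's maximin is -14; column maxima are -5 and -10, so the minimizer's minimax is -10. These differ, so the equilibrium is in mixed strategies.
Let the maximizer play r1 with probability p. The minimizer is indifferent when −17p − 5(1−p) = −10p − 14(1−p), giving p = 9/16.
Let the minimizer play A with probability q. The maximizer is indifferent when −17q − 10(1−q) = −5q − 14(1−q), giving q = 1/4.
The value is -17·(1/4) + (-10)·(3/4) = -47/4.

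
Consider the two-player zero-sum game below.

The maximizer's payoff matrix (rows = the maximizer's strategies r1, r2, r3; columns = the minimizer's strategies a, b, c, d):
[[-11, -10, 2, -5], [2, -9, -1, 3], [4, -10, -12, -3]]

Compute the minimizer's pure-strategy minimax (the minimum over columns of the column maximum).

The worst case (largest entry) in each column is a: 4, b: -9, c: 2, d: 3.
The best (smallest) of these is -9.

-9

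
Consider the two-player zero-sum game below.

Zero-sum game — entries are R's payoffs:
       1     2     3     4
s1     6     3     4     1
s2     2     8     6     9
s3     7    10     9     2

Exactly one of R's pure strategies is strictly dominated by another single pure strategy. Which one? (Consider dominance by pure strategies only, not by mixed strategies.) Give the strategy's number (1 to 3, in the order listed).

Compare s1 with s3: 7 > 6, 10 > 3, 9 > 4, 2 > 1.
So s3 strictly dominates s1 for R; s1 is strictly dominated.

1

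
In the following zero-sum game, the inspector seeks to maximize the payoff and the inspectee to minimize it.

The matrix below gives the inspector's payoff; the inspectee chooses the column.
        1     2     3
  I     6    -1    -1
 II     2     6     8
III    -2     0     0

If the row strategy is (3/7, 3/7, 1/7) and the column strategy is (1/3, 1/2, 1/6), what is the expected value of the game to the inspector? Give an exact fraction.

55/21

Against (1/3, 1/2, 1/6), each row's expected payoff is I: 4/3; II: 5; III: -2/3.
Taking the (3/7, 3/7, 1/7)-weighted average: (3/7)·(4/3) + (3/7)·(5) + (1/7)·(-2/3) = 55/21.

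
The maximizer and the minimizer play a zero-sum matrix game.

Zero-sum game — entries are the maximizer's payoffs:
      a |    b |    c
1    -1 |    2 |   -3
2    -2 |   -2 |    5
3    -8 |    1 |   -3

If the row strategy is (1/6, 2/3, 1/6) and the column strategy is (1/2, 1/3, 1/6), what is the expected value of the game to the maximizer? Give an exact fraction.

Against (1/2, 1/3, 1/6), each row's expected payoff is 1: -1/3; 2: -5/6; 3: -25/6.
Taking the (1/6, 2/3, 1/6)-weighted average: (1/6)·(-1/3) + (2/3)·(-5/6) + (1/6)·(-25/6) = -47/36.

-47/36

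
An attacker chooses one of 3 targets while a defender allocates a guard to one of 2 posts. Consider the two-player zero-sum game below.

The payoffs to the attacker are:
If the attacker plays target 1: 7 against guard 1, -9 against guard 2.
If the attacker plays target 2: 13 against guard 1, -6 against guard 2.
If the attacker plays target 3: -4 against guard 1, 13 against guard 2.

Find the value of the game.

Row target 1 is strictly dominated by row target 2, so the attacker never plays it.
The remaining 2×2 game on (target 2, target 3) × (guard 1, guard 2) has no saddle point. Let the attacker play target 2 with probability p; indifference gives 13p − 4(1−p) = −6p + 13(1−p), so p = 17/36.
Similarly the defender's optimal q on guard 1 is 19/36, and the value is 13·(19/36) + (-6)·(17/36) = 145/36.

145/36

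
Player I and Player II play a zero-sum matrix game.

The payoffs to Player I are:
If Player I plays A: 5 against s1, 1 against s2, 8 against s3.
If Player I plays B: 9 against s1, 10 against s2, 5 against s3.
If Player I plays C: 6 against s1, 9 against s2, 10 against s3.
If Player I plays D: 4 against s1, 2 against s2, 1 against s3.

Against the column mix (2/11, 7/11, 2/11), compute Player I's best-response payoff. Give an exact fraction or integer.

A: (5)·(2/11) + (1)·(7/11) + (8)·(2/11) = 3.
B: (9)·(2/11) + (10)·(7/11) + (5)·(2/11) = 98/11.
C: (6)·(2/11) + (9)·(7/11) + (10)·(2/11) = 95/11.
D: (4)·(2/11) + (2)·(7/11) + (1)·(2/11) = 24/11.
The best pure response is B with expected payoff 98/11.

98/11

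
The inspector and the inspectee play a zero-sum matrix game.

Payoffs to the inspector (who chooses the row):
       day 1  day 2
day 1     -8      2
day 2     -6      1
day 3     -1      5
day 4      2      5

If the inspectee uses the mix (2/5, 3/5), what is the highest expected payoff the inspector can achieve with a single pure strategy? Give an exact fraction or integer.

day 1: (-8)·(2/5) + (2)·(3/5) = -2.
day 2: (-6)·(2/5) + (1)·(3/5) = -9/5.
day 3: (-1)·(2/5) + (5)·(3/5) = 13/5.
day 4: (2)·(2/5) + (5)·(3/5) = 19/5.
The best pure response is day 4 with expected payoff 19/5.

19/5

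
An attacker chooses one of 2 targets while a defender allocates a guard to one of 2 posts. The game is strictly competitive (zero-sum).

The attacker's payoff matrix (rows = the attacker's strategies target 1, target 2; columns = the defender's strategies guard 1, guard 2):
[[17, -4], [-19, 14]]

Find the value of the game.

3

Row minima are -4 and -19, so the attacker's maximin is -4; column maxima are 17 and 14, so the defender's minimax is 14. These differ, so the equilibrium is in mixed strategies.
Let the attacker play target 1 with probability p. The defender is indifferent when 17p − 19(1−p) = −4p + 14(1−p), giving p = 11/18.
Let the defender play guard 1 with probability q. The attacker is indifferent when 17q − 4(1−q) = −19q + 14(1−q), giving q = 1/3.
The value is 17·(1/3) + (-4)·(2/3) = 3.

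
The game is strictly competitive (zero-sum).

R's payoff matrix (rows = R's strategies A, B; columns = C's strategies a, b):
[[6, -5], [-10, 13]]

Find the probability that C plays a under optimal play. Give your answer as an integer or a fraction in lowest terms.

9/17

Row minima are -5 and -10, so R's maximin is -5; column maxima are 6 and 13, so C's minimax is 6. These differ, so the equilibrium is in mixed strategies.
Let C play a with probability q. R is indifferent when 6q − 5(1−q) = −10q + 13(1−q), giving q = 9/17.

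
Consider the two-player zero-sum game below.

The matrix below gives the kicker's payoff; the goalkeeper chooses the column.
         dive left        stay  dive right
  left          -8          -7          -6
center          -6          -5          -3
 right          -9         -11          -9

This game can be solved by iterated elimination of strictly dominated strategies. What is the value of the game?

-6

Row right is strictly dominated by row left (-8>-9, -7>-11, -6>-9); eliminate right.
Row left is strictly dominated by row center (-6>-8, -5>-7, -3>-6); eliminate left.
Column dive right is strictly dominated by dive left for the goalkeeper (-6<-3); eliminate dive right.
Column stay is strictly dominated by dive left for the goalkeeper (-6<-5); eliminate stay.
Only (center, dive left) remains, with payoff -6.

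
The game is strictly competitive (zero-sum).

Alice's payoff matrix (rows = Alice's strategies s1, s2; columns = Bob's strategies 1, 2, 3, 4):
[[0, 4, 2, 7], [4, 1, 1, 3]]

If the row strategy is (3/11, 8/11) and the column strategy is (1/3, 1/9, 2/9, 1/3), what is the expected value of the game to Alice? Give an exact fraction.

Against (1/3, 1/9, 2/9, 1/3), each row's expected payoff is s1: 29/9; s2: 8/3.
Taking the (3/11, 8/11)-weighted average: (3/11)·(29/9) + (8/11)·(8/3) = 31/11.

31/11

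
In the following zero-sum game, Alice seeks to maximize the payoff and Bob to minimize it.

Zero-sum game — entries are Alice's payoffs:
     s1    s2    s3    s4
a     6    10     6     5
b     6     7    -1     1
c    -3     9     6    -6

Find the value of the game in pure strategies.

5

Row minima: 5, -1, -6 → Alice's maximin is 5.
Column maxima: 6, 10, 6, 5 → Bob's minimax is 5.
They coincide at (a, s4), so the value is 5.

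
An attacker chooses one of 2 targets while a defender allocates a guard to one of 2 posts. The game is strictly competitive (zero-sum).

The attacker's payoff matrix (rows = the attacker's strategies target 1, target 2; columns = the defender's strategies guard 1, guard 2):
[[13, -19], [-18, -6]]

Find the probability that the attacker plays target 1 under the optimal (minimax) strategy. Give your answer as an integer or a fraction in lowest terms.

3/11

Row minima are -19 and -18, so the attacker's maximin is -18; column maxima are 13 and -6, so the defender's minimax is -6. These differ, so the equilibrium is in mixed strategies.
Let the attacker play target 1 with probability p. The defender is indifferent when 13p − 18(1−p) = −19p − 6(1−p), giving p = 3/11.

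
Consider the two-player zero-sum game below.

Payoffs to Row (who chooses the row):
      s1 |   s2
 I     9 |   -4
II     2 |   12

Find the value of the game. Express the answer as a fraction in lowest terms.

Row minima are -4 and 2, so Row's maximin is 2; column maxima are 9 and 12, so Column's minimax is 9. These differ, so the equilibrium is in mixed strategies.
Let Row play I with probability p. Column is indifferent when 9p + 2(1−p) = −4p + 12(1−p), giving p = 10/23.
Let Column play s1 with probability q. Row is indifferent when 9q − 4(1−q) = 2q + 12(1−q), giving q = 16/23.
The value is 9·(16/23) + (-4)·(7/23) = 116/23.

116/23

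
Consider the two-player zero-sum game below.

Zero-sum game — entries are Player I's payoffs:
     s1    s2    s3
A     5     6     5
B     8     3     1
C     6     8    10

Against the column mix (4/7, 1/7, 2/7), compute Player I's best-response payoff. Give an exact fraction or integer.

A: (5)·(4/7) + (6)·(1/7) + (5)·(2/7) = 36/7.
B: (8)·(4/7) + (3)·(1/7) + (1)·(2/7) = 37/7.
C: (6)·(4/7) + (8)·(1/7) + (10)·(2/7) = 52/7.
The best pure response is C with expected payoff 52/7.

52/7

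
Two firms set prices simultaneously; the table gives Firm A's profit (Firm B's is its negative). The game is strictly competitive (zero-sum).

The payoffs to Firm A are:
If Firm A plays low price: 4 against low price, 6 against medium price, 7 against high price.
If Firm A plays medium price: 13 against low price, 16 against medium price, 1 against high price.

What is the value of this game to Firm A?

Column medium price is strictly dominated by low price for Firm B (it gives Firm A more in every row).
The remaining 2×2 game on (low price, medium price) × (low price, high price) has no saddle point. Let Firm A play low price with probability p; indifference gives 4p + 13(1−p) = 7p + (1−p), so p = 4/5.
Similarly Firm B's optimal q on low price is 2/5, and the value is 4·(2/5) + (7)·(3/5) = 29/5.

29/5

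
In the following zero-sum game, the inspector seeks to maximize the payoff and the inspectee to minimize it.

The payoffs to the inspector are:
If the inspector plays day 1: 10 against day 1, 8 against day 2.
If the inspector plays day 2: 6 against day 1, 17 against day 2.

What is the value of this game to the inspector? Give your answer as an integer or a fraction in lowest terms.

122/13

Row minima are 8 and 6, so the inspector's maximin is 8; column maxima are 10 and 17, so the inspectee's minimax is 10. These differ, so the equilibrium is in mixed strategies.
Let the inspector play day 1 with probability p. The inspectee is indifferent when 10p + 6(1−p) = 8p + 17(1−p), giving p = 11/13.
Let the inspectee play day 1 with probability q. The inspector is indifferent when 10q + 8(1−q) = 6q + 17(1−q), giving q = 9/13.
The value is 10·(9/13) + (8)·(4/13) = 122/13.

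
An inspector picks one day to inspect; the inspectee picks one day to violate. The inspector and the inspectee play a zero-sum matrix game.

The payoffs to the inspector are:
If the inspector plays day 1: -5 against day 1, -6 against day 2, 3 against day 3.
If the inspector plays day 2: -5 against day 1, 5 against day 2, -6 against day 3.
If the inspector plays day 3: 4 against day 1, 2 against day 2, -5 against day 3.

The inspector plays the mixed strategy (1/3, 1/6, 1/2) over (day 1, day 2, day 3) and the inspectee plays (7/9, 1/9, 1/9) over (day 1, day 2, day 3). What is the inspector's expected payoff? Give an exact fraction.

Against (7/9, 1/9, 1/9), each row's expected payoff is day 1: -38/9; day 2: -4; day 3: 25/9.
Taking the (1/3, 1/6, 1/2)-weighted average: (1/3)·(-38/9) + (1/6)·(-4) + (1/2)·(25/9) = -37/54.

-37/54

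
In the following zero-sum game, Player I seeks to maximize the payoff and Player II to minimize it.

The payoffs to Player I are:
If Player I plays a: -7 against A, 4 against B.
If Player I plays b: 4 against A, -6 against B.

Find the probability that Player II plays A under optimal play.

10/21

Row minima are -7 and -6, so Player I's maximin is -6; column maxima are 4 and 4, so Player II's minimax is 4. These differ, so the equilibrium is in mixed strategies.
Let Player II play A with probability q. Player I is indifferent when −7q + 4(1−q) = 4q − 6(1−q), giving q = 10/21.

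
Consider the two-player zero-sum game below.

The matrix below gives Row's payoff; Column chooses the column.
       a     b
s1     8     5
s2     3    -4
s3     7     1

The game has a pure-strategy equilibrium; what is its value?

5

Row minima: 5, -4, 1 → Row's maximin is 5.
Column maxima: 8, 5 → Column's minimax is 5.
They coincide at (s1, b), so the value is 5.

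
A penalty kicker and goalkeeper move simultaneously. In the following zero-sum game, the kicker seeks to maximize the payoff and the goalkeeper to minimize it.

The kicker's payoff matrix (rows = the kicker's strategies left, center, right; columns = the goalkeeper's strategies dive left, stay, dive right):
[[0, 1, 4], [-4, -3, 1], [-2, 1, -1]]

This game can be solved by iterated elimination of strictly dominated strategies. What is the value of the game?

0

Column stay is strictly dominated by dive left for the goalkeeper (0<1, -4<-3, -2<1); eliminate stay.
Column dive right is strictly dominated by dive left for the goalkeeper (0<4, -4<1, -2<-1); eliminate dive right.
Row center is strictly dominated by row left (0>-4); eliminate center.
Row right is strictly dominated by row left (0>-2); eliminate right.
Only (left, dive left) remains, with payoff 0.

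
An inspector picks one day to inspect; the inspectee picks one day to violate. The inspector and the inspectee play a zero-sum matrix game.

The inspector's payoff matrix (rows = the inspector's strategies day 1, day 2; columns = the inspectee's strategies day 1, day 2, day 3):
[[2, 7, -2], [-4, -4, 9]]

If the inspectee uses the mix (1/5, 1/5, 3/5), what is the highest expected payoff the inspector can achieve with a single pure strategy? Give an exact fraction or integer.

19/5

day 1: (2)·(1/5) + (7)·(1/5) + (-2)·(3/5) = 3/5.
day 2: (-4)·(1/5) + (-4)·(1/5) + (9)·(3/5) = 19/5.
The best pure response is day 2 with expected payoff 19/5.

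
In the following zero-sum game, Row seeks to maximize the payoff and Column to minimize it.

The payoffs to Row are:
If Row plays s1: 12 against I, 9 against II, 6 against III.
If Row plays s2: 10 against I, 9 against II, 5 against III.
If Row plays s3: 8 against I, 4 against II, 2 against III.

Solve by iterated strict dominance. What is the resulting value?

6

Column I is strictly dominated by II for Column (9<12, 9<10, 4<8); eliminate I.
Column II is strictly dominated by III for Column (6<9, 5<9, 2<4); eliminate II.
Row s2 is strictly dominated by row s1 (6>5); eliminate s2.
Row s3 is strictly dominated by row s1 (6>2); eliminate s3.
Only (s1, III) remains, with payoff 6.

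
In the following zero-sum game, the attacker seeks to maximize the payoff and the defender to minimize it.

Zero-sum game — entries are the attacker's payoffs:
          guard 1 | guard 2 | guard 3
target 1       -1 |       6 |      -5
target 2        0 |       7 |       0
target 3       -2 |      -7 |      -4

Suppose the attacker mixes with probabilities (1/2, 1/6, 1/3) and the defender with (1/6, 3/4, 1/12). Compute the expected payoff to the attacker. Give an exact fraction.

31/36

Against (1/6, 3/4, 1/12), each row's expected payoff is target 1: 47/12; target 2: 21/4; target 3: -71/12.
Taking the (1/2, 1/6, 1/3)-weighted average: (1/2)·(47/12) + (1/6)·(21/4) + (1/3)·(-71/12) = 31/36.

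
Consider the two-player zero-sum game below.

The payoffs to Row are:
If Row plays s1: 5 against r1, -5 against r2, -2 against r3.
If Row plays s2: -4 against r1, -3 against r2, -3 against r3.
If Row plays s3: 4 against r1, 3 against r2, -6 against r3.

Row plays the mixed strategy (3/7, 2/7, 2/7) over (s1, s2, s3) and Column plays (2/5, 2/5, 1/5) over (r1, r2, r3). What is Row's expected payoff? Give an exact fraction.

Against (2/5, 2/5, 1/5), each row's expected payoff is s1: -2/5; s2: -17/5; s3: 8/5.
Taking the (3/7, 2/7, 2/7)-weighted average: (3/7)·(-2/5) + (2/7)·(-17/5) + (2/7)·(8/5) = -24/35.

-24/35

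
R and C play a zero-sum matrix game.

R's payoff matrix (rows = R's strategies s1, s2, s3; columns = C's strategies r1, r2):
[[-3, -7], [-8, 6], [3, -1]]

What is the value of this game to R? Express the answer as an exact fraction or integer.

5/9

Row s1 is strictly dominated by row s3, so R never plays it.
The remaining 2×2 game on (s2, s3) × (r1, r2) has no saddle point. Let R play s2 with probability p; indifference gives −8p + 3(1−p) = 6p − (1−p), so p = 2/9.
Similarly C's optimal q on r1 is 7/18, and the value is -8·(7/18) + (6)·(11/18) = 5/9.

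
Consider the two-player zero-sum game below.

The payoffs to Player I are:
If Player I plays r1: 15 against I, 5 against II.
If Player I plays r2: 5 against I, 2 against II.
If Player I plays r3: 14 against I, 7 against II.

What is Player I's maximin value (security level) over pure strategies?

7

The worst-case payoff for each row is r1: 5, r2: 2, r3: 7.
The best of these is 7.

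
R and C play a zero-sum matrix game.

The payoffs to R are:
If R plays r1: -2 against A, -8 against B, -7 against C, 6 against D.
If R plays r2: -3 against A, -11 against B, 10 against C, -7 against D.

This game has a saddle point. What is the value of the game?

-8

Row minima: -8, -11 → R's maximin is -8.
Column maxima: -2, -8, 10, 6 → C's minimax is -8.
They coincide at (r1, B), so the value is -8.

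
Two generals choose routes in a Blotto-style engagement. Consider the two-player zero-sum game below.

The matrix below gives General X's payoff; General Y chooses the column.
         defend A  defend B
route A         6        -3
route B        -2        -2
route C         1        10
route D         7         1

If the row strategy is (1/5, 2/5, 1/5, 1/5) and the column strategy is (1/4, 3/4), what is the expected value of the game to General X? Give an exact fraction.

Against (1/4, 3/4), each row's expected payoff is route A: -3/4; route B: -2; route C: 31/4; route D: 5/2.
Taking the (1/5, 2/5, 1/5, 1/5)-weighted average: (1/5)·(-3/4) + (2/5)·(-2) + (1/5)·(31/4) + (1/5)·(5/2) = 11/10.

11/10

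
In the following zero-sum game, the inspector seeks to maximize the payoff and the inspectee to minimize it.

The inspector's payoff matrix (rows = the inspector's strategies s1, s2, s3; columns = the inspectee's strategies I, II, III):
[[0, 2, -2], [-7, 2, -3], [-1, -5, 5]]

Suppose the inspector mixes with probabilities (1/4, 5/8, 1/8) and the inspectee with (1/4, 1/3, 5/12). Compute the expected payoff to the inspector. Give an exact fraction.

-71/48

Against (1/4, 1/3, 5/12), each row's expected payoff is s1: -1/6; s2: -7/3; s3: 1/6.
Taking the (1/4, 5/8, 1/8)-weighted average: (1/4)·(-1/6) + (5/8)·(-7/3) + (1/8)·(1/6) = -71/48.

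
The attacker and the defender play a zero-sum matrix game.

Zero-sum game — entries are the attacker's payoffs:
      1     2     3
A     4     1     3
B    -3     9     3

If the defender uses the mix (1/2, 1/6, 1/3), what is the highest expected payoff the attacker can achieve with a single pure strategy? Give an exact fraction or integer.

19/6

A: (4)·(1/2) + (1)·(1/6) + (3)·(1/3) = 19/6.
B: (-3)·(1/2) + (9)·(1/6) + (3)·(1/3) = 1.
The best pure response is A with expected payoff 19/6.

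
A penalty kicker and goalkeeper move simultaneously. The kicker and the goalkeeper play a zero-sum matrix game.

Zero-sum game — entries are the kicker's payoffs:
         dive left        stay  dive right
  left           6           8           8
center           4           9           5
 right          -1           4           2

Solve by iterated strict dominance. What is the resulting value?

Column stay is strictly dominated by dive left for the goalkeeper (6<8, 4<9, -1<4); eliminate stay.
Column dive right is strictly dominated by dive left for the goalkeeper (6<8, 4<5, -1<2); eliminate dive right.
Row center is strictly dominated by row left (6>4); eliminate center.
Row right is strictly dominated by row left (6>-1); eliminate right.
Only (left, dive left) remains, with payoff 6.

6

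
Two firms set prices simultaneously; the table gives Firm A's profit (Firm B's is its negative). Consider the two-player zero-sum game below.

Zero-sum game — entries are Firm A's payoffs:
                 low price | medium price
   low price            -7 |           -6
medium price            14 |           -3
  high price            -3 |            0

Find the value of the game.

-9/20

Row low price is strictly dominated by row high price, so Firm A never plays it.
The remaining 2×2 game on (medium price, high price) × (low price, medium price) has no saddle point. Let Firm A play medium price with probability p; indifference gives 14p − 3(1−p) = −3p, so p = 3/20.
Similarly Firm B's optimal q on low price is 3/20, and the value is 14·(3/20) + (-3)·(17/20) = -9/20.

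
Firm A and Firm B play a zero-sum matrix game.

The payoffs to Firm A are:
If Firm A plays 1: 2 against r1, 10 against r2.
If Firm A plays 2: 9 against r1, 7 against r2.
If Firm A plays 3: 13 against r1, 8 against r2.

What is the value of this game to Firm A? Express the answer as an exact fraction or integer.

Row 2 is strictly dominated by row 3, so Firm A never plays it.
The remaining 2×2 game on (1, 3) × (r1, r2) has no saddle point. Let Firm A play 1 with probability p; indifference gives 2p + 13(1−p) = 10p + 8(1−p), so p = 5/13.
Similarly Firm B's optimal q on r1 is 2/13, and the value is 2·(2/13) + (10)·(11/13) = 114/13.

114/13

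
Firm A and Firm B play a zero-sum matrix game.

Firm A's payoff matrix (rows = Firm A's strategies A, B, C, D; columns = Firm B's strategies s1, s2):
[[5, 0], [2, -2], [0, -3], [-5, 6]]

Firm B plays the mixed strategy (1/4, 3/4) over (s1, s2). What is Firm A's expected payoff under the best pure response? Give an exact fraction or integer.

A: (5)·(1/4) + (0)·(3/4) = 5/4.
B: (2)·(1/4) + (-2)·(3/4) = -1.
C: (0)·(1/4) + (-3)·(3/4) = -9/4.
D: (-5)·(1/4) + (6)·(3/4) = 13/4.
The best pure response is D with expected payoff 13/4.

13/4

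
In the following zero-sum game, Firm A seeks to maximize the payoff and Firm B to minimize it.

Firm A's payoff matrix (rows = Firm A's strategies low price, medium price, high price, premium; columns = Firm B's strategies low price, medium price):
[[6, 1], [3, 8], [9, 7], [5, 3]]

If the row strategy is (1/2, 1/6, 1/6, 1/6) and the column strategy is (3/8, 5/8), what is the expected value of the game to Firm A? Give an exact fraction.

35/8

Against (3/8, 5/8), each row's expected payoff is low price: 23/8; medium price: 49/8; high price: 31/4; premium: 15/4.
Taking the (1/2, 1/6, 1/6, 1/6)-weighted average: (1/2)·(23/8) + (1/6)·(49/8) + (1/6)·(31/4) + (1/6)·(15/4) = 35/8.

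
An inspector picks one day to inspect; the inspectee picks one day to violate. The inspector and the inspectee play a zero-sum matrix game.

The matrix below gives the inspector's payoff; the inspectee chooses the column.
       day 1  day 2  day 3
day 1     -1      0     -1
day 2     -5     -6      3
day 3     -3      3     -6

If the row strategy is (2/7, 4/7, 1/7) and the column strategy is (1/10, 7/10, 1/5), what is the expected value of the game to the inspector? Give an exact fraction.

-82/35

Against (1/10, 7/10, 1/5), each row's expected payoff is day 1: -3/10; day 2: -41/10; day 3: 3/5.
Taking the (2/7, 4/7, 1/7)-weighted average: (2/7)·(-3/10) + (4/7)·(-41/10) + (1/7)·(3/5) = -82/35.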